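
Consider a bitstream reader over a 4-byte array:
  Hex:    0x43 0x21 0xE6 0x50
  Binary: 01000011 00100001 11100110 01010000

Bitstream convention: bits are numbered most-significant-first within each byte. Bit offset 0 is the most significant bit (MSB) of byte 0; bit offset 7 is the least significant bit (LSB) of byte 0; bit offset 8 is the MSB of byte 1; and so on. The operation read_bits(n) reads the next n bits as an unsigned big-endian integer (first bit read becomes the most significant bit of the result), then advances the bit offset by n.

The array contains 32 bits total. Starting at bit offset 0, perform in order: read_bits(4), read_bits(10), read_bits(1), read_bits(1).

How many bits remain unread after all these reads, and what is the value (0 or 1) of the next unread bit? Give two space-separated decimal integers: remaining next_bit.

Read 1: bits[0:4] width=4 -> value=4 (bin 0100); offset now 4 = byte 0 bit 4; 28 bits remain
Read 2: bits[4:14] width=10 -> value=200 (bin 0011001000); offset now 14 = byte 1 bit 6; 18 bits remain
Read 3: bits[14:15] width=1 -> value=0 (bin 0); offset now 15 = byte 1 bit 7; 17 bits remain
Read 4: bits[15:16] width=1 -> value=1 (bin 1); offset now 16 = byte 2 bit 0; 16 bits remain

Answer: 16 1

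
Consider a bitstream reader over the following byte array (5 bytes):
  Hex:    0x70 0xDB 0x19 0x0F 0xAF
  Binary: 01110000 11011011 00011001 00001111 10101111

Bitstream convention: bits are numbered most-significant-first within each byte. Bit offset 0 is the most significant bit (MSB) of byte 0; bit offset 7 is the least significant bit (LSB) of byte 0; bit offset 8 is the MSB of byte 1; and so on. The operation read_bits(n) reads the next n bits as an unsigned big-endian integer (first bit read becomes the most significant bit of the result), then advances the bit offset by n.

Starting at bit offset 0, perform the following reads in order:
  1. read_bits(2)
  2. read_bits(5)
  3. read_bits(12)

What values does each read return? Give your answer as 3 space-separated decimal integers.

Answer: 1 24 1752

Derivation:
Read 1: bits[0:2] width=2 -> value=1 (bin 01); offset now 2 = byte 0 bit 2; 38 bits remain
Read 2: bits[2:7] width=5 -> value=24 (bin 11000); offset now 7 = byte 0 bit 7; 33 bits remain
Read 3: bits[7:19] width=12 -> value=1752 (bin 011011011000); offset now 19 = byte 2 bit 3; 21 bits remain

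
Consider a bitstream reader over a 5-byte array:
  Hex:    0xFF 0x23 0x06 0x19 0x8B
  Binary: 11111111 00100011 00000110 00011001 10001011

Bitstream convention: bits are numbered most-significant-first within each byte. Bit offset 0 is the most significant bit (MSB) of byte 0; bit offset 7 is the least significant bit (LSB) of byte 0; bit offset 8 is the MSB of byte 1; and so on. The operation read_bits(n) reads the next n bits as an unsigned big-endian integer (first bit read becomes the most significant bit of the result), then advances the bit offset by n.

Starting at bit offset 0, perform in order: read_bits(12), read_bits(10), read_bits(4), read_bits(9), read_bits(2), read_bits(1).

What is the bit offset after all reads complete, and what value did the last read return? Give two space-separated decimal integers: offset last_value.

Answer: 38 0

Derivation:
Read 1: bits[0:12] width=12 -> value=4082 (bin 111111110010); offset now 12 = byte 1 bit 4; 28 bits remain
Read 2: bits[12:22] width=10 -> value=193 (bin 0011000001); offset now 22 = byte 2 bit 6; 18 bits remain
Read 3: bits[22:26] width=4 -> value=8 (bin 1000); offset now 26 = byte 3 bit 2; 14 bits remain
Read 4: bits[26:35] width=9 -> value=204 (bin 011001100); offset now 35 = byte 4 bit 3; 5 bits remain
Read 5: bits[35:37] width=2 -> value=1 (bin 01); offset now 37 = byte 4 bit 5; 3 bits remain
Read 6: bits[37:38] width=1 -> value=0 (bin 0); offset now 38 = byte 4 bit 6; 2 bits remain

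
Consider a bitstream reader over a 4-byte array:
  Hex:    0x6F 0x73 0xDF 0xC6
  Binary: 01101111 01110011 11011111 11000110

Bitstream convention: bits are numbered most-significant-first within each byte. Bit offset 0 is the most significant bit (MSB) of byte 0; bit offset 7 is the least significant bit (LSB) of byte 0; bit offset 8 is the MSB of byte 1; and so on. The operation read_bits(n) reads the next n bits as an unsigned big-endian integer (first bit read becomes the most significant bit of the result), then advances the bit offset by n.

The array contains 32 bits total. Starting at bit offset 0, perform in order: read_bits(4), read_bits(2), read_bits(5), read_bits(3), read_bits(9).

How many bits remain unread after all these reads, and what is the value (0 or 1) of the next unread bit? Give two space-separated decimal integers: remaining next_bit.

Read 1: bits[0:4] width=4 -> value=6 (bin 0110); offset now 4 = byte 0 bit 4; 28 bits remain
Read 2: bits[4:6] width=2 -> value=3 (bin 11); offset now 6 = byte 0 bit 6; 26 bits remain
Read 3: bits[6:11] width=5 -> value=27 (bin 11011); offset now 11 = byte 1 bit 3; 21 bits remain
Read 4: bits[11:14] width=3 -> value=4 (bin 100); offset now 14 = byte 1 bit 6; 18 bits remain
Read 5: bits[14:23] width=9 -> value=495 (bin 111101111); offset now 23 = byte 2 bit 7; 9 bits remain

Answer: 9 1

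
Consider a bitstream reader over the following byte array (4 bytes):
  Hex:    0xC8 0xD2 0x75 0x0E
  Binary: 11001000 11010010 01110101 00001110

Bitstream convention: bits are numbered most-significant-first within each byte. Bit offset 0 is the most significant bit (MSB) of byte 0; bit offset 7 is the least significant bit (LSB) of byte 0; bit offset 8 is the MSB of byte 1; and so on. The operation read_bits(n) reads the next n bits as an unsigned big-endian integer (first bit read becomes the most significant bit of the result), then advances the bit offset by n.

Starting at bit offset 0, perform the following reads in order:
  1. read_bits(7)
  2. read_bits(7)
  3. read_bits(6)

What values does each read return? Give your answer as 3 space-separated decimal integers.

Read 1: bits[0:7] width=7 -> value=100 (bin 1100100); offset now 7 = byte 0 bit 7; 25 bits remain
Read 2: bits[7:14] width=7 -> value=52 (bin 0110100); offset now 14 = byte 1 bit 6; 18 bits remain
Read 3: bits[14:20] width=6 -> value=39 (bin 100111); offset now 20 = byte 2 bit 4; 12 bits remain

Answer: 100 52 39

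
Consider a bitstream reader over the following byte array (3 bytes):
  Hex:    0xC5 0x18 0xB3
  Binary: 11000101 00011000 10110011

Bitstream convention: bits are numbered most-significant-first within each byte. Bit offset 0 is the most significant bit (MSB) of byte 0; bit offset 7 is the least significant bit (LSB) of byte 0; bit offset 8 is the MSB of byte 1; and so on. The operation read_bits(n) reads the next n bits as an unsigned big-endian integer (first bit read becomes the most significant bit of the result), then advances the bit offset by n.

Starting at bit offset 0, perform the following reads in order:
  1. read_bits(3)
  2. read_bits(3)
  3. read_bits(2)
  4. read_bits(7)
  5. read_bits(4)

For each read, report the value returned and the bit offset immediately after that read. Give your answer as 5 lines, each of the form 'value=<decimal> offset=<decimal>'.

Answer: value=6 offset=3
value=1 offset=6
value=1 offset=8
value=12 offset=15
value=5 offset=19

Derivation:
Read 1: bits[0:3] width=3 -> value=6 (bin 110); offset now 3 = byte 0 bit 3; 21 bits remain
Read 2: bits[3:6] width=3 -> value=1 (bin 001); offset now 6 = byte 0 bit 6; 18 bits remain
Read 3: bits[6:8] width=2 -> value=1 (bin 01); offset now 8 = byte 1 bit 0; 16 bits remain
Read 4: bits[8:15] width=7 -> value=12 (bin 0001100); offset now 15 = byte 1 bit 7; 9 bits remain
Read 5: bits[15:19] width=4 -> value=5 (bin 0101); offset now 19 = byte 2 bit 3; 5 bits remain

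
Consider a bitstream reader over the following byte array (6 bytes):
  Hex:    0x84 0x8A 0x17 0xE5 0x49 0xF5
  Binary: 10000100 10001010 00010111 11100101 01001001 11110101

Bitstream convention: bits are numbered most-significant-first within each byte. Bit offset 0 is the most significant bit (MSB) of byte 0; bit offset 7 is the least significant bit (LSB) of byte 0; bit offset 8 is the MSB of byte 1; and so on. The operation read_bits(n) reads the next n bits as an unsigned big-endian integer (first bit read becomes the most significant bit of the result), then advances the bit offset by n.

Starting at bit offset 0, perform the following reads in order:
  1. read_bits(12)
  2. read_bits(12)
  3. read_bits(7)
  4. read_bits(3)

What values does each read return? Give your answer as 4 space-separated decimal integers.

Answer: 2120 2583 114 5

Derivation:
Read 1: bits[0:12] width=12 -> value=2120 (bin 100001001000); offset now 12 = byte 1 bit 4; 36 bits remain
Read 2: bits[12:24] width=12 -> value=2583 (bin 101000010111); offset now 24 = byte 3 bit 0; 24 bits remain
Read 3: bits[24:31] width=7 -> value=114 (bin 1110010); offset now 31 = byte 3 bit 7; 17 bits remain
Read 4: bits[31:34] width=3 -> value=5 (bin 101); offset now 34 = byte 4 bit 2; 14 bits remain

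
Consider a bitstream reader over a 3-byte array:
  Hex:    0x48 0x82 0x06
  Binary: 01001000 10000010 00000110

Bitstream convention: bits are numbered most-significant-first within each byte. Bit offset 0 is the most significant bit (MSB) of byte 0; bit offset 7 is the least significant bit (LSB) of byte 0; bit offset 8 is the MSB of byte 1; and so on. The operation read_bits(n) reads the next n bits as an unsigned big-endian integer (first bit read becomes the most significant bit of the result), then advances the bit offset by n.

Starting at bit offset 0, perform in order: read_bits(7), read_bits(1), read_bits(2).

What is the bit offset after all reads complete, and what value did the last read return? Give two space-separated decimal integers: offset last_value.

Answer: 10 2

Derivation:
Read 1: bits[0:7] width=7 -> value=36 (bin 0100100); offset now 7 = byte 0 bit 7; 17 bits remain
Read 2: bits[7:8] width=1 -> value=0 (bin 0); offset now 8 = byte 1 bit 0; 16 bits remain
Read 3: bits[8:10] width=2 -> value=2 (bin 10); offset now 10 = byte 1 bit 2; 14 bits remain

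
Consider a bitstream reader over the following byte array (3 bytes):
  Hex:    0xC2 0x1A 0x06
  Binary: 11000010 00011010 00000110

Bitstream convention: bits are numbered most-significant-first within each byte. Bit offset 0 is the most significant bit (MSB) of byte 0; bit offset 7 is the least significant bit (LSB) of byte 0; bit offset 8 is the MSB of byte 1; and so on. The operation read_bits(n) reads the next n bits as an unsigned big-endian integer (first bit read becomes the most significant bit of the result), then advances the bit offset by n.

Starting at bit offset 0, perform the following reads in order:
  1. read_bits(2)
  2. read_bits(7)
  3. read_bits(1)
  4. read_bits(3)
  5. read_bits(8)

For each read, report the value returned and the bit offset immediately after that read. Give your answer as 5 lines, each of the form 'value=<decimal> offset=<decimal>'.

Answer: value=3 offset=2
value=4 offset=9
value=0 offset=10
value=3 offset=13
value=64 offset=21

Derivation:
Read 1: bits[0:2] width=2 -> value=3 (bin 11); offset now 2 = byte 0 bit 2; 22 bits remain
Read 2: bits[2:9] width=7 -> value=4 (bin 0000100); offset now 9 = byte 1 bit 1; 15 bits remain
Read 3: bits[9:10] width=1 -> value=0 (bin 0); offset now 10 = byte 1 bit 2; 14 bits remain
Read 4: bits[10:13] width=3 -> value=3 (bin 011); offset now 13 = byte 1 bit 5; 11 bits remain
Read 5: bits[13:21] width=8 -> value=64 (bin 01000000); offset now 21 = byte 2 bit 5; 3 bits remain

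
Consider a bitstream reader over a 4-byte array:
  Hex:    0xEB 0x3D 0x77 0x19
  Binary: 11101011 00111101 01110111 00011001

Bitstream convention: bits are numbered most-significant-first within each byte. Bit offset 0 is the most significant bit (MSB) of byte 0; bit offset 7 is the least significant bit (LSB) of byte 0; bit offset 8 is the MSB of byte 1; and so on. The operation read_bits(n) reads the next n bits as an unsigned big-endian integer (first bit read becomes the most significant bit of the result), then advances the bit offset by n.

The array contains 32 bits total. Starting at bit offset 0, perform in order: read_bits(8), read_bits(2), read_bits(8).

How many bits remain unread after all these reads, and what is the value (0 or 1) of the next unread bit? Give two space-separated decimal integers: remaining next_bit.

Read 1: bits[0:8] width=8 -> value=235 (bin 11101011); offset now 8 = byte 1 bit 0; 24 bits remain
Read 2: bits[8:10] width=2 -> value=0 (bin 00); offset now 10 = byte 1 bit 2; 22 bits remain
Read 3: bits[10:18] width=8 -> value=245 (bin 11110101); offset now 18 = byte 2 bit 2; 14 bits remain

Answer: 14 1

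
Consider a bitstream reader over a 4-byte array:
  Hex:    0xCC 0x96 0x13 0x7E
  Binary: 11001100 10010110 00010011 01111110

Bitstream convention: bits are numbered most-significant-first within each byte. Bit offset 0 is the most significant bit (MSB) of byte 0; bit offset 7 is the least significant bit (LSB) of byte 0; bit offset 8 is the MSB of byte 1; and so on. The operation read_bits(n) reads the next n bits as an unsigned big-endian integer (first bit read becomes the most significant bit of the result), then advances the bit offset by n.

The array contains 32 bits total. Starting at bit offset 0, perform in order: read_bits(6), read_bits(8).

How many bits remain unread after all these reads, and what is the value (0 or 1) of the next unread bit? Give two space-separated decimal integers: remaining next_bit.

Read 1: bits[0:6] width=6 -> value=51 (bin 110011); offset now 6 = byte 0 bit 6; 26 bits remain
Read 2: bits[6:14] width=8 -> value=37 (bin 00100101); offset now 14 = byte 1 bit 6; 18 bits remain

Answer: 18 1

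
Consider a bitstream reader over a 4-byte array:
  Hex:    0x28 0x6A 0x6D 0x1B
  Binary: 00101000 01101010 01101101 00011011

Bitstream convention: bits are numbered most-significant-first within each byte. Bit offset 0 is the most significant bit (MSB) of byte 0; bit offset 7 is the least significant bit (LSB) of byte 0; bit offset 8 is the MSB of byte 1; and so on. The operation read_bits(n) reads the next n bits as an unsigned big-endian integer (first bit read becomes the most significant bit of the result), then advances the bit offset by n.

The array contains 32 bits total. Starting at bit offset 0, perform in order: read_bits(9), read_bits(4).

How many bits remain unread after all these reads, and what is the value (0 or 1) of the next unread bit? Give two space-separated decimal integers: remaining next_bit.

Answer: 19 0

Derivation:
Read 1: bits[0:9] width=9 -> value=80 (bin 001010000); offset now 9 = byte 1 bit 1; 23 bits remain
Read 2: bits[9:13] width=4 -> value=13 (bin 1101); offset now 13 = byte 1 bit 5; 19 bits remain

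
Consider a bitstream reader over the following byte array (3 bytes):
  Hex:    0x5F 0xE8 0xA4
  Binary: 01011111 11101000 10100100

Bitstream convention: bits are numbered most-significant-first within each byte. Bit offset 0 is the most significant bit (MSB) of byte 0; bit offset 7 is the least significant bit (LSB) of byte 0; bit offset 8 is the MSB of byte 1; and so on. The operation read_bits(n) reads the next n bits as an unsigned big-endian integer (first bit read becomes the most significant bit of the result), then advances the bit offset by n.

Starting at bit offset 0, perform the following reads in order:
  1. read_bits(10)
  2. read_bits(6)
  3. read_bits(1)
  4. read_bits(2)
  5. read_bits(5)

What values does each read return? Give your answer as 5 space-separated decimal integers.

Answer: 383 40 1 1 4

Derivation:
Read 1: bits[0:10] width=10 -> value=383 (bin 0101111111); offset now 10 = byte 1 bit 2; 14 bits remain
Read 2: bits[10:16] width=6 -> value=40 (bin 101000); offset now 16 = byte 2 bit 0; 8 bits remain
Read 3: bits[16:17] width=1 -> value=1 (bin 1); offset now 17 = byte 2 bit 1; 7 bits remain
Read 4: bits[17:19] width=2 -> value=1 (bin 01); offset now 19 = byte 2 bit 3; 5 bits remain
Read 5: bits[19:24] width=5 -> value=4 (bin 00100); offset now 24 = byte 3 bit 0; 0 bits remain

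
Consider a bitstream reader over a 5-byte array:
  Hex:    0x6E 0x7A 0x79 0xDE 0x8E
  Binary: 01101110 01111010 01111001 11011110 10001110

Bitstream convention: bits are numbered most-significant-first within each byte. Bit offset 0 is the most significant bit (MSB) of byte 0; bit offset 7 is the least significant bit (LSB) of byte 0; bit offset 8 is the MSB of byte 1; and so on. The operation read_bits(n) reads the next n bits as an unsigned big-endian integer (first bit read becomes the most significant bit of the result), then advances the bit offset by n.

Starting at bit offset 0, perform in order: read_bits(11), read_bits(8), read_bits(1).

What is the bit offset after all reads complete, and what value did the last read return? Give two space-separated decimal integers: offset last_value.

Answer: 20 1

Derivation:
Read 1: bits[0:11] width=11 -> value=883 (bin 01101110011); offset now 11 = byte 1 bit 3; 29 bits remain
Read 2: bits[11:19] width=8 -> value=211 (bin 11010011); offset now 19 = byte 2 bit 3; 21 bits remain
Read 3: bits[19:20] width=1 -> value=1 (bin 1); offset now 20 = byte 2 bit 4; 20 bits remain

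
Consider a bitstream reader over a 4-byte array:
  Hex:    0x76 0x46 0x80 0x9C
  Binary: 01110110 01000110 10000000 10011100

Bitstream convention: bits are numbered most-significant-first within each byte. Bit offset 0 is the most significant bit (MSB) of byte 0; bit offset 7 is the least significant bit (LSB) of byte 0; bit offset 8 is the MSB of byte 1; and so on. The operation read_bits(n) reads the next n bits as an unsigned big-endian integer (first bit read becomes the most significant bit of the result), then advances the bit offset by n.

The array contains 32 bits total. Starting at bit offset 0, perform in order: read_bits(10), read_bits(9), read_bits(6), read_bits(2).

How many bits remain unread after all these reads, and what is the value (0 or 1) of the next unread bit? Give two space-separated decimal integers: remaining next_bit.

Read 1: bits[0:10] width=10 -> value=473 (bin 0111011001); offset now 10 = byte 1 bit 2; 22 bits remain
Read 2: bits[10:19] width=9 -> value=52 (bin 000110100); offset now 19 = byte 2 bit 3; 13 bits remain
Read 3: bits[19:25] width=6 -> value=1 (bin 000001); offset now 25 = byte 3 bit 1; 7 bits remain
Read 4: bits[25:27] width=2 -> value=0 (bin 00); offset now 27 = byte 3 bit 3; 5 bits remain

Answer: 5 1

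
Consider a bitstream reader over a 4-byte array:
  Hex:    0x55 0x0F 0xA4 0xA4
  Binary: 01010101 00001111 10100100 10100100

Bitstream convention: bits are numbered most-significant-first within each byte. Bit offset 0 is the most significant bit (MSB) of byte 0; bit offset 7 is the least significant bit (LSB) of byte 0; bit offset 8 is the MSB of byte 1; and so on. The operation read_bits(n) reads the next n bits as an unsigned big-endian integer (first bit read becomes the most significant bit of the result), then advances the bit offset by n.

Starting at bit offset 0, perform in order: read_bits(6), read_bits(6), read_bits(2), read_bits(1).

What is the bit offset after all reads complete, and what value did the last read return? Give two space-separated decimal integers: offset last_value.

Answer: 15 1

Derivation:
Read 1: bits[0:6] width=6 -> value=21 (bin 010101); offset now 6 = byte 0 bit 6; 26 bits remain
Read 2: bits[6:12] width=6 -> value=16 (bin 010000); offset now 12 = byte 1 bit 4; 20 bits remain
Read 3: bits[12:14] width=2 -> value=3 (bin 11); offset now 14 = byte 1 bit 6; 18 bits remain
Read 4: bits[14:15] width=1 -> value=1 (bin 1); offset now 15 = byte 1 bit 7; 17 bits remain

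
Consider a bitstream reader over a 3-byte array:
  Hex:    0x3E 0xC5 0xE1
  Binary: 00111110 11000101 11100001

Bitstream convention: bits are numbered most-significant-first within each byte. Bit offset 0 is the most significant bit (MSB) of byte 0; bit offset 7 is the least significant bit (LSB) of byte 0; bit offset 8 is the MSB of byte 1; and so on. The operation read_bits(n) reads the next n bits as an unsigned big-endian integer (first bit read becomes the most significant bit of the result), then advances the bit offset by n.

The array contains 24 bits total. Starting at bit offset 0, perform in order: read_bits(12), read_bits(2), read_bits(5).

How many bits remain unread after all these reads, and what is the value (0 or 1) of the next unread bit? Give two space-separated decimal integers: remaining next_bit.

Read 1: bits[0:12] width=12 -> value=1004 (bin 001111101100); offset now 12 = byte 1 bit 4; 12 bits remain
Read 2: bits[12:14] width=2 -> value=1 (bin 01); offset now 14 = byte 1 bit 6; 10 bits remain
Read 3: bits[14:19] width=5 -> value=15 (bin 01111); offset now 19 = byte 2 bit 3; 5 bits remain

Answer: 5 0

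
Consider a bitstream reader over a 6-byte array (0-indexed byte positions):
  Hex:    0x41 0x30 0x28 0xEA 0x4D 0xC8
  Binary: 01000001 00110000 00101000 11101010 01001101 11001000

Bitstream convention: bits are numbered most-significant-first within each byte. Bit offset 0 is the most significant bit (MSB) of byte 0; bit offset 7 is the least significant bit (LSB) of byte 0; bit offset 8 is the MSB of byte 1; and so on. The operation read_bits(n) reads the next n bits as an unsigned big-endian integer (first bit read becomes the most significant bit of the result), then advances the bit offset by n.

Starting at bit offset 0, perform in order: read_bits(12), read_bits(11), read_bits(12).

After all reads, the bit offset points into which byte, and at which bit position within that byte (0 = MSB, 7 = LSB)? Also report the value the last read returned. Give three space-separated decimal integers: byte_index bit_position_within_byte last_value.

Read 1: bits[0:12] width=12 -> value=1043 (bin 010000010011); offset now 12 = byte 1 bit 4; 36 bits remain
Read 2: bits[12:23] width=11 -> value=20 (bin 00000010100); offset now 23 = byte 2 bit 7; 25 bits remain
Read 3: bits[23:35] width=12 -> value=1874 (bin 011101010010); offset now 35 = byte 4 bit 3; 13 bits remain

Answer: 4 3 1874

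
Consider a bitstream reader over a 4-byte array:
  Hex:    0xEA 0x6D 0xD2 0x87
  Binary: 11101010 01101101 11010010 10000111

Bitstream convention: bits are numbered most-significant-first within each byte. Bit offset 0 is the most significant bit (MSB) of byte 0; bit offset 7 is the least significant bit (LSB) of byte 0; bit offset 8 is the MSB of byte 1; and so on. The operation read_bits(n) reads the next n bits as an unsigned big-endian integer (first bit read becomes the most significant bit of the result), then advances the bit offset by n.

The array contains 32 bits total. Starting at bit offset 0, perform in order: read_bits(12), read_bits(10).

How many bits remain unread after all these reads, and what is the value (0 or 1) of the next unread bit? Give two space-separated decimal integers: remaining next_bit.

Answer: 10 1

Derivation:
Read 1: bits[0:12] width=12 -> value=3750 (bin 111010100110); offset now 12 = byte 1 bit 4; 20 bits remain
Read 2: bits[12:22] width=10 -> value=884 (bin 1101110100); offset now 22 = byte 2 bit 6; 10 bits remain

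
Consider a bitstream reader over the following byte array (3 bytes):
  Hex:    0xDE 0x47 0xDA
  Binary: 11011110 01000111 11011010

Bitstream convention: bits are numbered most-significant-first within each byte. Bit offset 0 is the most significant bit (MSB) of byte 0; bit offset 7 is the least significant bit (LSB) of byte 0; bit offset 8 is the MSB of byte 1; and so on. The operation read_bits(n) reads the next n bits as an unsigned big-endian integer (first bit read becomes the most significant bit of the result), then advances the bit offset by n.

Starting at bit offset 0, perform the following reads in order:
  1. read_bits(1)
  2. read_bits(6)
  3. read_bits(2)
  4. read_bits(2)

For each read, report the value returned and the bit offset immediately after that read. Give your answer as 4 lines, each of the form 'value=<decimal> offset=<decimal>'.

Read 1: bits[0:1] width=1 -> value=1 (bin 1); offset now 1 = byte 0 bit 1; 23 bits remain
Read 2: bits[1:7] width=6 -> value=47 (bin 101111); offset now 7 = byte 0 bit 7; 17 bits remain
Read 3: bits[7:9] width=2 -> value=0 (bin 00); offset now 9 = byte 1 bit 1; 15 bits remain
Read 4: bits[9:11] width=2 -> value=2 (bin 10); offset now 11 = byte 1 bit 3; 13 bits remain

Answer: value=1 offset=1
value=47 offset=7
value=0 offset=9
value=2 offset=11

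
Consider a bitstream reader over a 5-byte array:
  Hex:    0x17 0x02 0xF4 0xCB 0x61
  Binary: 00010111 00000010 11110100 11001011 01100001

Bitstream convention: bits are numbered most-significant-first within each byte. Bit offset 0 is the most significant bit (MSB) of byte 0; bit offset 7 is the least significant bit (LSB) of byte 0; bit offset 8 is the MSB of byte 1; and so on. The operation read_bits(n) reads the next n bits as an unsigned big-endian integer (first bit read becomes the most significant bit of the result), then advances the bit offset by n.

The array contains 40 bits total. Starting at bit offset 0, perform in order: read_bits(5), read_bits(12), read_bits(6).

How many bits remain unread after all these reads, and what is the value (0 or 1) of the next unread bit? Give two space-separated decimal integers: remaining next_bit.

Read 1: bits[0:5] width=5 -> value=2 (bin 00010); offset now 5 = byte 0 bit 5; 35 bits remain
Read 2: bits[5:17] width=12 -> value=3589 (bin 111000000101); offset now 17 = byte 2 bit 1; 23 bits remain
Read 3: bits[17:23] width=6 -> value=58 (bin 111010); offset now 23 = byte 2 bit 7; 17 bits remain

Answer: 17 0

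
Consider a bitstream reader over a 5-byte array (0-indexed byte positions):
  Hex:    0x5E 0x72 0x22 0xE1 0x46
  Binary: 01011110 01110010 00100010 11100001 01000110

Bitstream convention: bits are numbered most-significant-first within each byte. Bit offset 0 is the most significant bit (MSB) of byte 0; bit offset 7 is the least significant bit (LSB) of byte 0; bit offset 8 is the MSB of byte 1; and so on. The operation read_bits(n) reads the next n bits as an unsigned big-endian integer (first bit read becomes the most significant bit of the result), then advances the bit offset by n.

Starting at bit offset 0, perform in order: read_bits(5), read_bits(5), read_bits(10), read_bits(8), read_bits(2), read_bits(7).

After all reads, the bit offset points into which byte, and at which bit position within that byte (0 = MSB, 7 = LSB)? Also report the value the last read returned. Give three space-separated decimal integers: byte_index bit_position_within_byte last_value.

Read 1: bits[0:5] width=5 -> value=11 (bin 01011); offset now 5 = byte 0 bit 5; 35 bits remain
Read 2: bits[5:10] width=5 -> value=25 (bin 11001); offset now 10 = byte 1 bit 2; 30 bits remain
Read 3: bits[10:20] width=10 -> value=802 (bin 1100100010); offset now 20 = byte 2 bit 4; 20 bits remain
Read 4: bits[20:28] width=8 -> value=46 (bin 00101110); offset now 28 = byte 3 bit 4; 12 bits remain
Read 5: bits[28:30] width=2 -> value=0 (bin 00); offset now 30 = byte 3 bit 6; 10 bits remain
Read 6: bits[30:37] width=7 -> value=40 (bin 0101000); offset now 37 = byte 4 bit 5; 3 bits remain

Answer: 4 5 40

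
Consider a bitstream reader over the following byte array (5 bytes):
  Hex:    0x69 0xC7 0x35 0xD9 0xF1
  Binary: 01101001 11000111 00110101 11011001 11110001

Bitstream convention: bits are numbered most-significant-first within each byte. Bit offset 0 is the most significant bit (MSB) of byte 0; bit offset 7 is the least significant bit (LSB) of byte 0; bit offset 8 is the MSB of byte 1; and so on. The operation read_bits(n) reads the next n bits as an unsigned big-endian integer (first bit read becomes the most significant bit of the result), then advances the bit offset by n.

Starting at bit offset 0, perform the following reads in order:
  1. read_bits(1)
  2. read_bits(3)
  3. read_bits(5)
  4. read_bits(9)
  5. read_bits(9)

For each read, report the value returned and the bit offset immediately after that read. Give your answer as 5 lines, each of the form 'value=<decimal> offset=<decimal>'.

Read 1: bits[0:1] width=1 -> value=0 (bin 0); offset now 1 = byte 0 bit 1; 39 bits remain
Read 2: bits[1:4] width=3 -> value=6 (bin 110); offset now 4 = byte 0 bit 4; 36 bits remain
Read 3: bits[4:9] width=5 -> value=19 (bin 10011); offset now 9 = byte 1 bit 1; 31 bits remain
Read 4: bits[9:18] width=9 -> value=284 (bin 100011100); offset now 18 = byte 2 bit 2; 22 bits remain
Read 5: bits[18:27] width=9 -> value=430 (bin 110101110); offset now 27 = byte 3 bit 3; 13 bits remain

Answer: value=0 offset=1
value=6 offset=4
value=19 offset=9
value=284 offset=18
value=430 offset=27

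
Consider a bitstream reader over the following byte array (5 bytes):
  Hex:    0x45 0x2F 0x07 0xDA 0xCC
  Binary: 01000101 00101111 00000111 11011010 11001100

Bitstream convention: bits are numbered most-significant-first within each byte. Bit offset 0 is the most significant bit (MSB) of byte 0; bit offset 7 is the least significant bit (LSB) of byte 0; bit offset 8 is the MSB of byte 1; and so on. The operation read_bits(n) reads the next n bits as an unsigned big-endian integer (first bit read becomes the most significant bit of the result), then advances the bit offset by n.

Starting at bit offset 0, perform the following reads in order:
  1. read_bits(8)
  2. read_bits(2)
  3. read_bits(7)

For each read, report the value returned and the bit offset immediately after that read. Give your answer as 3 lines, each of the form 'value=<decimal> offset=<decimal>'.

Answer: value=69 offset=8
value=0 offset=10
value=94 offset=17

Derivation:
Read 1: bits[0:8] width=8 -> value=69 (bin 01000101); offset now 8 = byte 1 bit 0; 32 bits remain
Read 2: bits[8:10] width=2 -> value=0 (bin 00); offset now 10 = byte 1 bit 2; 30 bits remain
Read 3: bits[10:17] width=7 -> value=94 (bin 1011110); offset now 17 = byte 2 bit 1; 23 bits remain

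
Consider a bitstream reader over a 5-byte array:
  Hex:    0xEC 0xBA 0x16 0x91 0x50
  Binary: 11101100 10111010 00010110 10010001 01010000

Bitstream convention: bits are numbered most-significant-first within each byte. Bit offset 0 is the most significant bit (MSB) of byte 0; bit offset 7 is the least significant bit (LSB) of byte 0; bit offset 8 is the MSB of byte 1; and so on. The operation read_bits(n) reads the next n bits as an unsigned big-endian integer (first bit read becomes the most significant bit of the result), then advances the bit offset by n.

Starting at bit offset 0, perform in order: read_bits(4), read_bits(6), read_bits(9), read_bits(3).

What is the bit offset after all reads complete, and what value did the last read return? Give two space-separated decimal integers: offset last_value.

Read 1: bits[0:4] width=4 -> value=14 (bin 1110); offset now 4 = byte 0 bit 4; 36 bits remain
Read 2: bits[4:10] width=6 -> value=50 (bin 110010); offset now 10 = byte 1 bit 2; 30 bits remain
Read 3: bits[10:19] width=9 -> value=464 (bin 111010000); offset now 19 = byte 2 bit 3; 21 bits remain
Read 4: bits[19:22] width=3 -> value=5 (bin 101); offset now 22 = byte 2 bit 6; 18 bits remain

Answer: 22 5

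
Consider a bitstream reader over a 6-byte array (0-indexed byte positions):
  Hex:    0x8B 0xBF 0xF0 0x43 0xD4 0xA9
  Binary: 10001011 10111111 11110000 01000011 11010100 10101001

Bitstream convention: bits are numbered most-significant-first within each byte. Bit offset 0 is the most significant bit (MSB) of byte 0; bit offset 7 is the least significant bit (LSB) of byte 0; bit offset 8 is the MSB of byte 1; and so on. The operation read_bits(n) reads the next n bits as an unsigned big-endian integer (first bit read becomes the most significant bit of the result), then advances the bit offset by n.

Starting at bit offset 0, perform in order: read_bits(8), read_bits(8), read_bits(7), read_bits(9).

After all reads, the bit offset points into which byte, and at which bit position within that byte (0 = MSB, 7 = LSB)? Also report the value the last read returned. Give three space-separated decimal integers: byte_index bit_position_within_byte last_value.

Read 1: bits[0:8] width=8 -> value=139 (bin 10001011); offset now 8 = byte 1 bit 0; 40 bits remain
Read 2: bits[8:16] width=8 -> value=191 (bin 10111111); offset now 16 = byte 2 bit 0; 32 bits remain
Read 3: bits[16:23] width=7 -> value=120 (bin 1111000); offset now 23 = byte 2 bit 7; 25 bits remain
Read 4: bits[23:32] width=9 -> value=67 (bin 001000011); offset now 32 = byte 4 bit 0; 16 bits remain

Answer: 4 0 67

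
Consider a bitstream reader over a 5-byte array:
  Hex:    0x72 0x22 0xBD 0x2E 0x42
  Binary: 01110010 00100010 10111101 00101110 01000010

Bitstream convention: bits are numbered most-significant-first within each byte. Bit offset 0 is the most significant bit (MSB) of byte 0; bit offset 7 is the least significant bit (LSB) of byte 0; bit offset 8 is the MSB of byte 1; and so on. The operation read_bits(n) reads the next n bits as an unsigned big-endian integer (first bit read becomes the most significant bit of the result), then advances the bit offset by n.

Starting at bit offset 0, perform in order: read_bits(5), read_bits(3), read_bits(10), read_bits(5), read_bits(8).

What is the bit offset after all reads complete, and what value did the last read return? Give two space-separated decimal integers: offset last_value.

Read 1: bits[0:5] width=5 -> value=14 (bin 01110); offset now 5 = byte 0 bit 5; 35 bits remain
Read 2: bits[5:8] width=3 -> value=2 (bin 010); offset now 8 = byte 1 bit 0; 32 bits remain
Read 3: bits[8:18] width=10 -> value=138 (bin 0010001010); offset now 18 = byte 2 bit 2; 22 bits remain
Read 4: bits[18:23] width=5 -> value=30 (bin 11110); offset now 23 = byte 2 bit 7; 17 bits remain
Read 5: bits[23:31] width=8 -> value=151 (bin 10010111); offset now 31 = byte 3 bit 7; 9 bits remain

Answer: 31 151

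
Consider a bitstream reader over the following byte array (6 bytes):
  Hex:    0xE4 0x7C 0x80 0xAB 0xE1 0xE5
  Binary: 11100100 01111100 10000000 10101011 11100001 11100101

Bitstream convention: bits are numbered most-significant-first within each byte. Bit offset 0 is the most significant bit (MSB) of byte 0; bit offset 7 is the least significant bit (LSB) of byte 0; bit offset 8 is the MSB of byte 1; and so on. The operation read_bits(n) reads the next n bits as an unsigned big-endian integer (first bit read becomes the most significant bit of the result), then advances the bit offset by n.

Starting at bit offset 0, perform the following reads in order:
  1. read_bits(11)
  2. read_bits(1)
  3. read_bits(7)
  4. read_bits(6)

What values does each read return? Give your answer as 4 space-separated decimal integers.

Read 1: bits[0:11] width=11 -> value=1827 (bin 11100100011); offset now 11 = byte 1 bit 3; 37 bits remain
Read 2: bits[11:12] width=1 -> value=1 (bin 1); offset now 12 = byte 1 bit 4; 36 bits remain
Read 3: bits[12:19] width=7 -> value=100 (bin 1100100); offset now 19 = byte 2 bit 3; 29 bits remain
Read 4: bits[19:25] width=6 -> value=1 (bin 000001); offset now 25 = byte 3 bit 1; 23 bits remain

Answer: 1827 1 100 1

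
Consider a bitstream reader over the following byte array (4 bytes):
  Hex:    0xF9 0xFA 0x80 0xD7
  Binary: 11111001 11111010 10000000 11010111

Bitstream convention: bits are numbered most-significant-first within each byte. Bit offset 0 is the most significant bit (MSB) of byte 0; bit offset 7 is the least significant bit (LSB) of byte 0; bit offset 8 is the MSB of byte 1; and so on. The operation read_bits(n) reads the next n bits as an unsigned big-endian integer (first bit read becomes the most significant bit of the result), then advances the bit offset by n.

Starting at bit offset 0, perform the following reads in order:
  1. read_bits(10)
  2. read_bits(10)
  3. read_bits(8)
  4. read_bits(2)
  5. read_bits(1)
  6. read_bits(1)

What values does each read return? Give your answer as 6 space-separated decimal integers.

Read 1: bits[0:10] width=10 -> value=999 (bin 1111100111); offset now 10 = byte 1 bit 2; 22 bits remain
Read 2: bits[10:20] width=10 -> value=936 (bin 1110101000); offset now 20 = byte 2 bit 4; 12 bits remain
Read 3: bits[20:28] width=8 -> value=13 (bin 00001101); offset now 28 = byte 3 bit 4; 4 bits remain
Read 4: bits[28:30] width=2 -> value=1 (bin 01); offset now 30 = byte 3 bit 6; 2 bits remain
Read 5: bits[30:31] width=1 -> value=1 (bin 1); offset now 31 = byte 3 bit 7; 1 bits remain
Read 6: bits[31:32] width=1 -> value=1 (bin 1); offset now 32 = byte 4 bit 0; 0 bits remain

Answer: 999 936 13 1 1 1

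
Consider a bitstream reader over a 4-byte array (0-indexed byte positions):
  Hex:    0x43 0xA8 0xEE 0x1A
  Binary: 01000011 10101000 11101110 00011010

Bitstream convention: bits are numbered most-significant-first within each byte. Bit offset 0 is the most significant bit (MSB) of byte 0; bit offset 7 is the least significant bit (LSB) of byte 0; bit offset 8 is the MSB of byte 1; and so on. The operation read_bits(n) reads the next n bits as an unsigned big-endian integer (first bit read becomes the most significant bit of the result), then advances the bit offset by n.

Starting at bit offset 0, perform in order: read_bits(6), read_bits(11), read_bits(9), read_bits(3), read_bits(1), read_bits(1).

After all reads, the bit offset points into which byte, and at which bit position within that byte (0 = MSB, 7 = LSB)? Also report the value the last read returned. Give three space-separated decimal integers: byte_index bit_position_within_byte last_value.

Read 1: bits[0:6] width=6 -> value=16 (bin 010000); offset now 6 = byte 0 bit 6; 26 bits remain
Read 2: bits[6:17] width=11 -> value=1873 (bin 11101010001); offset now 17 = byte 2 bit 1; 15 bits remain
Read 3: bits[17:26] width=9 -> value=440 (bin 110111000); offset now 26 = byte 3 bit 2; 6 bits remain
Read 4: bits[26:29] width=3 -> value=3 (bin 011); offset now 29 = byte 3 bit 5; 3 bits remain
Read 5: bits[29:30] width=1 -> value=0 (bin 0); offset now 30 = byte 3 bit 6; 2 bits remain
Read 6: bits[30:31] width=1 -> value=1 (bin 1); offset now 31 = byte 3 bit 7; 1 bits remain

Answer: 3 7 1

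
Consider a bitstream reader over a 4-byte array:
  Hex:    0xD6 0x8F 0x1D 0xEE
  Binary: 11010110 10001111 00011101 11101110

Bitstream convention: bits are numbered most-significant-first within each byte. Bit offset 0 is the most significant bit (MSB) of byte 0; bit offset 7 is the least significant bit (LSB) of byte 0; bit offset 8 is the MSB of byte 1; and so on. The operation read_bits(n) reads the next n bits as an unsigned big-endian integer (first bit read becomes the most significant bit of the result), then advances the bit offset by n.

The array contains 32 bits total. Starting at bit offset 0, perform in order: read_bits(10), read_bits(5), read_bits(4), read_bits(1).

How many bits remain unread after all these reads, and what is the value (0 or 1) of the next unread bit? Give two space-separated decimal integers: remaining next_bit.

Answer: 12 1

Derivation:
Read 1: bits[0:10] width=10 -> value=858 (bin 1101011010); offset now 10 = byte 1 bit 2; 22 bits remain
Read 2: bits[10:15] width=5 -> value=7 (bin 00111); offset now 15 = byte 1 bit 7; 17 bits remain
Read 3: bits[15:19] width=4 -> value=8 (bin 1000); offset now 19 = byte 2 bit 3; 13 bits remain
Read 4: bits[19:20] width=1 -> value=1 (bin 1); offset now 20 = byte 2 bit 4; 12 bits remain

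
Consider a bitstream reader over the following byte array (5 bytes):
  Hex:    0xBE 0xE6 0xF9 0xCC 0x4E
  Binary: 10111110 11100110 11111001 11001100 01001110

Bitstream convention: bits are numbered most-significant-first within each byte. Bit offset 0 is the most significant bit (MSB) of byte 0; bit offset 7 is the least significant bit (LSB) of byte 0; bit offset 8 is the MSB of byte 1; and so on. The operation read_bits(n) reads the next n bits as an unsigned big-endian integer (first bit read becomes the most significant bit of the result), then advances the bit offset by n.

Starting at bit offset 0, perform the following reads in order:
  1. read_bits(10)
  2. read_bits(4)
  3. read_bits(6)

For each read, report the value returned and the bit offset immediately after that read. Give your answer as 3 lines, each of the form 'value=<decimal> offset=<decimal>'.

Answer: value=763 offset=10
value=9 offset=14
value=47 offset=20

Derivation:
Read 1: bits[0:10] width=10 -> value=763 (bin 1011111011); offset now 10 = byte 1 bit 2; 30 bits remain
Read 2: bits[10:14] width=4 -> value=9 (bin 1001); offset now 14 = byte 1 bit 6; 26 bits remain
Read 3: bits[14:20] width=6 -> value=47 (bin 101111); offset now 20 = byte 2 bit 4; 20 bits remain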